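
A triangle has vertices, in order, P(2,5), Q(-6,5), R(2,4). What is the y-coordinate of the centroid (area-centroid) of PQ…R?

14/3

Apply the surveyor's formula. First the cross-terms c_i = x_i·y_{i+1} − x_{i+1}·y_i:
  40, -34, 2  ⇒  2A = 8, A = 4.
Then Σ (y_i + y_{i+1})·c_i = 112, so ȳ = 112 / (6·4) = 14/3.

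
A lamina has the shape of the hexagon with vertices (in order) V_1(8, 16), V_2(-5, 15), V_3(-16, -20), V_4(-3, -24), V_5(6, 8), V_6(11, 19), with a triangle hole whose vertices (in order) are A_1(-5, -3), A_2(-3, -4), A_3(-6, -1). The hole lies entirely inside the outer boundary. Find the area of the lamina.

515.5

Outer boundary:
Apply the shoelace (surveyor's) formula: 2A = Σ (x_i·y_{i+1} − x_{i+1}·y_i), indices taken mod 6.
Σ = (200) + (340) + (324) + (120) + (26) + (24) = 1034
Area = |Σ|/2 = 517.
Hole:
A_1→A_2: (-5)(-4) − (-3)(-3) = 11
A_2→A_3: (-3)(-1) − (-6)(-4) = -21
A_3→A_1: (-6)(-3) − (-5)(-1) = 13
Σ = 3
Area = |Σ|/2 = 1.5.
Net area = 517 − 1.5 = 515.5.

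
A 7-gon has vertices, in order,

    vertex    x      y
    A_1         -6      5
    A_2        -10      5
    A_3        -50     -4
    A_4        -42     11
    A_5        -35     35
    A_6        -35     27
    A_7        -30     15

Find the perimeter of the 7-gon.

|A_1A_2| = √((-4)² + (0)²) = √16 = 4
|A_2A_3| = √((-40)² + (-9)²) = √1681 = 41
|A_3A_4| = √((8)² + (15)²) = √289 = 17
|A_4A_5| = √((7)² + (24)²) = √625 = 25
|A_5A_6| = √((0)² + (-8)²) = √64 = 8
|A_6A_7| = √((5)² + (-12)²) = √169 = 13
|A_7A_1| = √((24)² + (-10)²) = √676 = 26
Perimeter = 4 + 41 + 17 + 25 + 8 + 13 + 26 = 134.

134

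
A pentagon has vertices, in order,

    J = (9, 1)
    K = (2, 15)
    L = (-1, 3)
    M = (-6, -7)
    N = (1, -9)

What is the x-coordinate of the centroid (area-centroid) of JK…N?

Apply the surveyor's formula. First the cross-terms c_i = x_i·y_{i+1} − x_{i+1}·y_i:
  133, 21, 25, 61, 82  ⇒  2A = 322, A = 161.
Then Σ (x_i + x_{i+1})·c_i = 1824, so x̄ = 1824 / (6·161) = 304/161.

304/161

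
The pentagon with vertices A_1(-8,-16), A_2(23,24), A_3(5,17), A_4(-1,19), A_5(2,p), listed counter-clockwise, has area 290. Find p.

13

Write out the shoelace sum; only the two edges meeting at A_5 involve p:
2·Area = [((-1)·p − 2·19) + (2·(-16) − (-8)·p)] + 559
       = 7·p + 489 = 580
⇒ p = 13.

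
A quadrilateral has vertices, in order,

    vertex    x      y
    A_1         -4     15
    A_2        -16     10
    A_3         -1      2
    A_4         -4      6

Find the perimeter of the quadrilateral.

|A_1A_2| = √((-12)² + (-5)²) = √169 = 13
|A_2A_3| = √((15)² + (-8)²) = √289 = 17
|A_3A_4| = √((-3)² + (4)²) = √25 = 5
|A_4A_1| = √((0)² + (9)²) = √81 = 9
Perimeter = 13 + 17 + 5 + 9 = 44.

44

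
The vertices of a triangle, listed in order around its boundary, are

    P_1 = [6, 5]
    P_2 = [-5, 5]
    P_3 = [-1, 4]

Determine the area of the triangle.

Σ = (55) + (-15) + (-29) = 11
Area = |Σ|/2 = 5.5.

5.5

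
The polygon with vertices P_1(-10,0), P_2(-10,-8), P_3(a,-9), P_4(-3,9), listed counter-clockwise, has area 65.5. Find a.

-6

Write out the shoelace sum; only the two edges meeting at P_3 involve a:
2·Area = [((-10)·(-9) − a·(-8)) + (a·9 − (-3)·(-9))] + 170
       = 17·a + 233 = 131
⇒ a = -6.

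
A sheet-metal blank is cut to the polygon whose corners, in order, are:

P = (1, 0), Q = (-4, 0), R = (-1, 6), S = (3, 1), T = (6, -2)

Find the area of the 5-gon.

Apply the surveyor's formula: 2A = Σ (x_i·y_{i+1} − x_{i+1}·y_i), indices taken mod 5.
Cross-terms: 0, -24, -19, -12, 2  ⇒  Σ = -53
Area = |Σ|/2 = 26.5.

26.5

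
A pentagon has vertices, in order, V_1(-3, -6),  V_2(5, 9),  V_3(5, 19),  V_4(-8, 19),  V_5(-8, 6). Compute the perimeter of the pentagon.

66

|V_1V_2| = √((8)² + (15)²) = √289 = 17
|V_2V_3| = √((0)² + (10)²) = √100 = 10
|V_3V_4| = √((-13)² + (0)²) = √169 = 13
|V_4V_5| = √((0)² + (-13)²) = √169 = 13
|V_5V_1| = √((5)² + (-12)²) = √169 = 13
Perimeter = 17 + 10 + 13 + 13 + 13 = 66.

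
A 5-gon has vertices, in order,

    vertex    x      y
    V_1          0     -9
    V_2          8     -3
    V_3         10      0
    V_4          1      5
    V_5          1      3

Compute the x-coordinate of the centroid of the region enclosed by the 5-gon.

551/141

Apply the shoelace (surveyor's) formula. First the cross-terms c_i = x_i·y_{i+1} − x_{i+1}·y_i:
  72, 30, 50, -2, -9  ⇒  2A = 141, A = 70.5.
Then Σ (x_i + x_{i+1})·c_i = 1653, so x̄ = 1653 / (6·70.5) = 551/141.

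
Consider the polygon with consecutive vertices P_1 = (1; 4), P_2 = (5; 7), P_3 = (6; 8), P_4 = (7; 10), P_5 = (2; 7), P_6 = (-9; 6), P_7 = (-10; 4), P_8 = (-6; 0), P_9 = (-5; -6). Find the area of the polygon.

81.5

Σ = (-13) + (-2) + (4) + (29) + (75) + (24) + (24) + (36) + (-14) = 163
Area = |Σ|/2 = 81.5.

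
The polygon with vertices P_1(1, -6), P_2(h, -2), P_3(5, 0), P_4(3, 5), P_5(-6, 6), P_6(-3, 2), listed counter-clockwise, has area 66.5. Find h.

5

The doubled signed area Σ (x_i y_{i+1} − x_{i+1} y_i) is linear in h.
With h=0 it equals 103; the coefficient of h is 6 (from the two edges through P_2).
So 6·h + 103 = 2·66.5 = 133 ⇒ h = 5.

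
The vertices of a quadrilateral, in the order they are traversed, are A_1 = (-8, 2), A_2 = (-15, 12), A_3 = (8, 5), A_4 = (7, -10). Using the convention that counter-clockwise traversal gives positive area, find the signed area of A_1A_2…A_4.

Σ = (-66) + (-171) + (-115) + (-66) = -418
Signed area = Σ/2 = -209 (negative ⇒ clockwise traversal).

-209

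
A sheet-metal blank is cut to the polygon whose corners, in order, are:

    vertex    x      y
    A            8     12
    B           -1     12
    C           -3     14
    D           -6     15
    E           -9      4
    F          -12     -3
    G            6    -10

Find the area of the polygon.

322.5

Σ = (108) + (22) + (39) + (111) + (75) + (138) + (152) = 645
Area = |Σ|/2 = 322.5.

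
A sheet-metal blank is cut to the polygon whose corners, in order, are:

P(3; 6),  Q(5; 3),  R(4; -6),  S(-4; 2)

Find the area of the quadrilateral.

54.5

Apply the shoelace (surveyor's) formula: 2A = Σ (x_i·y_{i+1} − x_{i+1}·y_i), indices taken mod 4.
Σ = (-21) + (-42) + (-16) + (-30) = -109
Area = |Σ|/2 = 54.5.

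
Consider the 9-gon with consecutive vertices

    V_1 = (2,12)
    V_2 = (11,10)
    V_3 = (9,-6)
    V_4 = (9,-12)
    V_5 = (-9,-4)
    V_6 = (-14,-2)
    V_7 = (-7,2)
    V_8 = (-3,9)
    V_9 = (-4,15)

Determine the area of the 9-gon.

345

Apply the shoelace (surveyor's) formula: 2A = Σ (x_i·y_{i+1} − x_{i+1}·y_i), indices taken mod 9.
V_1→V_2: (2)(10) − (11)(12) = -112
V_2→V_3: (11)(-6) − (9)(10) = -156
V_3→V_4: (9)(-12) − (9)(-6) = -54
V_4→V_5: (9)(-4) − (-9)(-12) = -144
V_5→V_6: (-9)(-2) − (-14)(-4) = -38
V_6→V_7: (-14)(2) − (-7)(-2) = -42
V_7→V_8: (-7)(9) − (-3)(2) = -57
V_8→V_9: (-3)(15) − (-4)(9) = -9
V_9→V_1: (-4)(12) − (2)(15) = -78
Σ = -690
Area = |Σ|/2 = 345.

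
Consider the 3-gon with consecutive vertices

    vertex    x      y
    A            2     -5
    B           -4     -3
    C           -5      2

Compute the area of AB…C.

Σ = (-26) + (-23) + (21) = -28
Area = |Σ|/2 = 14.

14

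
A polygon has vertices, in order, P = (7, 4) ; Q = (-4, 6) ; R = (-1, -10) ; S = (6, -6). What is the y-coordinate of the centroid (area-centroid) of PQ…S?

-66/59

Apply Gauss's area formula. First the cross-terms c_i = x_i·y_{i+1} − x_{i+1}·y_i:
  58, 46, 66, 66  ⇒  2A = 236, A = 118.
Then Σ (y_i + y_{i+1})·c_i = -792, so ȳ = -792 / (6·118) = -66/59.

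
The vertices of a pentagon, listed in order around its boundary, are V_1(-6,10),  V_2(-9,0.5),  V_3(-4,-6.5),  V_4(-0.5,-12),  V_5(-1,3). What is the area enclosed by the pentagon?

Cross-terms: 87, 60.5, 44.75, -13.5, 8  ⇒  Σ = 186.75
Area = |Σ|/2 = 93.375.

93.375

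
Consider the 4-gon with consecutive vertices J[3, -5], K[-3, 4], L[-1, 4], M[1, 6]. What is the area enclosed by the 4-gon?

22

Apply the shoelace formula: 2A = Σ (x_i·y_{i+1} − x_{i+1}·y_i), indices taken mod 4.
Cross-terms: -3, -8, -10, -23  ⇒  Σ = -44
Area = |Σ|/2 = 22.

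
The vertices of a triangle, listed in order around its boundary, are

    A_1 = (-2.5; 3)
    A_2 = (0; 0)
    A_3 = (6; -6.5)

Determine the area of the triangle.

0.875

A_1→A_2: (-2.5)(0) − (0)(3) = 0
A_2→A_3: (0)(-6.5) − (6)(0) = 0
A_3→A_1: (6)(3) − (-2.5)(-6.5) = 1.75
Σ = 1.75
Area = |Σ|/2 = 0.875.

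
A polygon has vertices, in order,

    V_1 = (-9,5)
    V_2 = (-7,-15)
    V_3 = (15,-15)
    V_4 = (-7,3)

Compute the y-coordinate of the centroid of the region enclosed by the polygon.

Apply Gauss's area formula. First the cross-terms c_i = x_i·y_{i+1} − x_{i+1}·y_i:
  170, 330, -60, -8  ⇒  2A = 432, A = 216.
Then Σ (y_i + y_{i+1})·c_i = -10944, so ȳ = -10944 / (6·216) = -76/9.

-76/9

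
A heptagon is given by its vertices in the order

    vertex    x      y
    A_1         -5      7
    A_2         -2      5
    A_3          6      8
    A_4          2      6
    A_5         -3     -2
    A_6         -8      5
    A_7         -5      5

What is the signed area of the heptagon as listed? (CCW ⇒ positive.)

-39.5

Apply the shoelace (surveyor's) formula: 2A = Σ (x_i·y_{i+1} − x_{i+1}·y_i), indices taken mod 7.
Σ = (-11) + (-46) + (20) + (14) + (-31) + (-15) + (-10) = -79
Signed area = Σ/2 = -39.5 (negative ⇒ clockwise traversal).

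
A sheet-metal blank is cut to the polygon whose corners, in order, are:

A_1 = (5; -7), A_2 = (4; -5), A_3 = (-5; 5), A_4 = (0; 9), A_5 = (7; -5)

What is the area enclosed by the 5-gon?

67

Apply the surveyor's formula: 2A = Σ (x_i·y_{i+1} − x_{i+1}·y_i), indices taken mod 5.
Σ = (3) + (-5) + (-45) + (-63) + (-24) = -134
Area = |Σ|/2 = 67.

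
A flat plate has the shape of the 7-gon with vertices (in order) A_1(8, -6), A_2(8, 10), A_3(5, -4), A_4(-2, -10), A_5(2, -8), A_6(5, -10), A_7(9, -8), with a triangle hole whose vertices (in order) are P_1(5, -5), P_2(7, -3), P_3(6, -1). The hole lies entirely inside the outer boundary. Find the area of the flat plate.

Outer boundary:
A_1→A_2: (8)(10) − (8)(-6) = 128
A_2→A_3: (8)(-4) − (5)(10) = -82
A_3→A_4: (5)(-10) − (-2)(-4) = -58
A_4→A_5: (-2)(-8) − (2)(-10) = 36
A_5→A_6: (2)(-10) − (5)(-8) = 20
A_6→A_7: (5)(-8) − (9)(-10) = 50
A_7→A_1: (9)(-6) − (8)(-8) = 10
Σ = 104
Area = |Σ|/2 = 52.
Hole:
Apply the shoelace formula: 2A = Σ (x_i·y_{i+1} − x_{i+1}·y_i), indices taken mod 3.
Σ = (20) + (11) + (-25) = 6
Area = |Σ|/2 = 3.
Net area = 52 − 3 = 49.

49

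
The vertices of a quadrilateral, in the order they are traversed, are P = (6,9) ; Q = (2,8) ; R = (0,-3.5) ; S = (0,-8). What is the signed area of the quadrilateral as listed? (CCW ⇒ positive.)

35.5

Cross-terms: 30, -7, 0, 48  ⇒  Σ = 71
Signed area = Σ/2 = 35.5 (positive ⇒ counter-clockwise traversal).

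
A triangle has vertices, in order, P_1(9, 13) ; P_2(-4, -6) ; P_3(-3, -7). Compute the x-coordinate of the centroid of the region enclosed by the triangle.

Apply the surveyor's formula. First the cross-terms c_i = x_i·y_{i+1} − x_{i+1}·y_i:
  -2, 10, 24  ⇒  2A = 32, A = 16.
Then Σ (x_i + x_{i+1})·c_i = 64, so x̄ = 64 / (6·16) = 2/3.

2/3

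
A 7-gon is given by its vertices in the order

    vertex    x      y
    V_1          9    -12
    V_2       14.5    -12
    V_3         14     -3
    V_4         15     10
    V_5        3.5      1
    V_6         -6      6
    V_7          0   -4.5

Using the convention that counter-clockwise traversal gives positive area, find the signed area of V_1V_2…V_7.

225

Cross-terms: 66, 124.5, 185, -20, 27, 27, 40.5  ⇒  Σ = 450
Signed area = Σ/2 = 225 (positive ⇒ counter-clockwise traversal).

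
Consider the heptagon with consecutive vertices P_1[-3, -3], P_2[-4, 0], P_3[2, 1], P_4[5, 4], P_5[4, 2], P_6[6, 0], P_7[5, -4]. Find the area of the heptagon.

41

Apply the shoelace (surveyor's) formula: 2A = Σ (x_i·y_{i+1} − x_{i+1}·y_i), indices taken mod 7.
P_1→P_2: (-3)(0) − (-4)(-3) = -12
P_2→P_3: (-4)(1) − (2)(0) = -4
P_3→P_4: (2)(4) − (5)(1) = 3
P_4→P_5: (5)(2) − (4)(4) = -6
P_5→P_6: (4)(0) − (6)(2) = -12
P_6→P_7: (6)(-4) − (5)(0) = -24
P_7→P_1: (5)(-3) − (-3)(-4) = -27
Σ = -82
Area = |Σ|/2 = 41.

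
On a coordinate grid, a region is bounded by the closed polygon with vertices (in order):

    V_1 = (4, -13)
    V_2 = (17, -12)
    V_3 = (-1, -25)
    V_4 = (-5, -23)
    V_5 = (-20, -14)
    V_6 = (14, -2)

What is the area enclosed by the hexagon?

Apply the shoelace (surveyor's) formula: 2A = Σ (x_i·y_{i+1} − x_{i+1}·y_i), indices taken mod 6.
Σ = (173) + (-437) + (-102) + (-390) + (236) + (-174) = -694
Area = |Σ|/2 = 347.

347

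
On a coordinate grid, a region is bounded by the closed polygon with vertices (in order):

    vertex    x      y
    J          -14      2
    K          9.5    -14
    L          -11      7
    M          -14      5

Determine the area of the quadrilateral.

Apply the shoelace (surveyor's) formula: 2A = Σ (x_i·y_{i+1} − x_{i+1}·y_i), indices taken mod 4.
Σ = (177) + (-87.5) + (43) + (42) = 174.5
Area = |Σ|/2 = 87.25.

87.25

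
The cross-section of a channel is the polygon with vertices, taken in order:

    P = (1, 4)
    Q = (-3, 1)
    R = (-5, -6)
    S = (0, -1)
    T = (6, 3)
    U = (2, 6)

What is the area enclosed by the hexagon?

Apply Gauss's area formula: 2A = Σ (x_i·y_{i+1} − x_{i+1}·y_i), indices taken mod 6.
Σ = (13) + (23) + (5) + (6) + (30) + (2) = 79
Area = |Σ|/2 = 39.5.

39.5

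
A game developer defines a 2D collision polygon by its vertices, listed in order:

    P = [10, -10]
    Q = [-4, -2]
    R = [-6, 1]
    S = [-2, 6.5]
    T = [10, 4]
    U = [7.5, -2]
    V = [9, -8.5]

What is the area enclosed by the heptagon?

Apply the shoelace (surveyor's) formula: 2A = Σ (x_i·y_{i+1} − x_{i+1}·y_i), indices taken mod 7.
Σ = (-60) + (-16) + (-37) + (-73) + (-50) + (-45.75) + (-5) = -286.75
Area = |Σ|/2 = 143.375.

143.375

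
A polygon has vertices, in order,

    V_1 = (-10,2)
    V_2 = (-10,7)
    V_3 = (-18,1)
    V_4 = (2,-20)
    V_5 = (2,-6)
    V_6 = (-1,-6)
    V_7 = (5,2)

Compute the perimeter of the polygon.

86

|V_1V_2| = √((0)² + (5)²) = √25 = 5
|V_2V_3| = √((-8)² + (-6)²) = √100 = 10
|V_3V_4| = √((20)² + (-21)²) = √841 = 29
|V_4V_5| = √((0)² + (14)²) = √196 = 14
|V_5V_6| = √((-3)² + (0)²) = √9 = 3
|V_6V_7| = √((6)² + (8)²) = √100 = 10
|V_7V_1| = √((-15)² + (0)²) = √225 = 15
Perimeter = 5 + 10 + 29 + 14 + 3 + 10 + 15 = 86.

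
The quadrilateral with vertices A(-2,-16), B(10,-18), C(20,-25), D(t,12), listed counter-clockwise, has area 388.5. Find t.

Write out the shoelace sum; only the two edges meeting at D involve t:
2·Area = [(20·12 − t·(-25)) + (t·(-16) − (-2)·12)] + 306
       = 9·t + 570 = 777
⇒ t = 23.

23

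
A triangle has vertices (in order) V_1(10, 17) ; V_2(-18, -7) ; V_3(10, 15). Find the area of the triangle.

V_1→V_2: (10)(-7) − (-18)(17) = 236
V_2→V_3: (-18)(15) − (10)(-7) = -200
V_3→V_1: (10)(17) − (10)(15) = 20
Σ = 56
Area = |Σ|/2 = 28.

28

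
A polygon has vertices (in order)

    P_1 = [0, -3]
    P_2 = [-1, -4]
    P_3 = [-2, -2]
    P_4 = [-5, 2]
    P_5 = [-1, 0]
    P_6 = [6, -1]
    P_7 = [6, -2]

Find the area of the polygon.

P_1→P_2: (0)(-4) − (-1)(-3) = -3
P_2→P_3: (-1)(-2) − (-2)(-4) = -6
P_3→P_4: (-2)(2) − (-5)(-2) = -14
P_4→P_5: (-5)(0) − (-1)(2) = 2
P_5→P_6: (-1)(-1) − (6)(0) = 1
P_6→P_7: (6)(-2) − (6)(-1) = -6
P_7→P_1: (6)(-3) − (0)(-2) = -18
Σ = -44
Area = |Σ|/2 = 22.

22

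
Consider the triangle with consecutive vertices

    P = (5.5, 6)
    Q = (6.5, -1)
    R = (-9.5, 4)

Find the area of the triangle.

53.5

Apply the shoelace formula: 2A = Σ (x_i·y_{i+1} − x_{i+1}·y_i), indices taken mod 3.
Σ = (-44.5) + (16.5) + (-79) = -107
Area = |Σ|/2 = 53.5.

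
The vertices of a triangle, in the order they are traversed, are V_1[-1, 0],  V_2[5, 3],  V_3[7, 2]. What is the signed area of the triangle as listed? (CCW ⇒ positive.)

-6

Cross-terms: -3, -11, 2  ⇒  Σ = -12
Signed area = Σ/2 = -6 (negative ⇒ clockwise traversal).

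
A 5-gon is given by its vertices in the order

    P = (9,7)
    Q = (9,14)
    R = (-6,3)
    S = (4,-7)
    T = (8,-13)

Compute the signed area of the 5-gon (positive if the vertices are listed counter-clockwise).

190.5

Σ = (63) + (111) + (30) + (4) + (173) = 381
Signed area = Σ/2 = 190.5 (positive ⇒ counter-clockwise traversal).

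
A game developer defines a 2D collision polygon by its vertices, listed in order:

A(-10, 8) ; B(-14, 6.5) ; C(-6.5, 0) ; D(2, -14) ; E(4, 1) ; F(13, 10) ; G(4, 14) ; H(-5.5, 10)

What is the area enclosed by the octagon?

Σ = (47) + (42.25) + (91) + (58) + (27) + (142) + (117) + (56) = 580.25
Area = |Σ|/2 = 290.125.

290.125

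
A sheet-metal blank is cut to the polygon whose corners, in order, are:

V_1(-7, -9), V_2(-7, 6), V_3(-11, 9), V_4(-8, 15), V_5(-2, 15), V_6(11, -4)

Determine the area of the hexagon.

Σ = (-105) + (3) + (-93) + (-90) + (-157) + (-127) = -569
Area = |Σ|/2 = 284.5.

284.5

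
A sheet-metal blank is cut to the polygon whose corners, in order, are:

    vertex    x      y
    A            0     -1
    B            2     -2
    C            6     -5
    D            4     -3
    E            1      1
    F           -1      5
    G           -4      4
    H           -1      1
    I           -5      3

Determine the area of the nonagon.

21

Apply Gauss's area formula: 2A = Σ (x_i·y_{i+1} − x_{i+1}·y_i), indices taken mod 9.
A→B: (0)(-2) − (2)(-1) = 2
B→C: (2)(-5) − (6)(-2) = 2
C→D: (6)(-3) − (4)(-5) = 2
D→E: (4)(1) − (1)(-3) = 7
E→F: (1)(5) − (-1)(1) = 6
F→G: (-1)(4) − (-4)(5) = 16
G→H: (-4)(1) − (-1)(4) = 0
H→I: (-1)(3) − (-5)(1) = 2
I→A: (-5)(-1) − (0)(3) = 5
Σ = 42
Area = |Σ|/2 = 21.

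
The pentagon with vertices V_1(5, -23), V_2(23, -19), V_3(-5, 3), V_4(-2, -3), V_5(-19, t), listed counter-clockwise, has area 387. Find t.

5

Write out the shoelace sum; only the two edges meeting at V_5 involve t:
2·Area = [((-2)·t − (-19)·(-3)) + ((-19)·(-23) − 5·t)] + 429
       = -7·t + 809 = 774
⇒ t = 5.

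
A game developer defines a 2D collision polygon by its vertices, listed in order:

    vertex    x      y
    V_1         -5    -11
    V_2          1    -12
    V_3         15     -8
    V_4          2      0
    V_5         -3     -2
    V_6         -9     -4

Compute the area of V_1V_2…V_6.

164

Apply the shoelace formula: 2A = Σ (x_i·y_{i+1} − x_{i+1}·y_i), indices taken mod 6.
Σ = (71) + (172) + (16) + (-4) + (-6) + (79) = 328
Area = |Σ|/2 = 164.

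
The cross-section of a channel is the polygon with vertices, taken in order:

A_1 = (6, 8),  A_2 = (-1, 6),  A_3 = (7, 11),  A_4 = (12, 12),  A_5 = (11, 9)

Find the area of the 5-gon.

Apply the surveyor's formula: 2A = Σ (x_i·y_{i+1} − x_{i+1}·y_i), indices taken mod 5.
Σ = (44) + (-53) + (-48) + (-24) + (34) = -47
Area = |Σ|/2 = 23.5.

23.5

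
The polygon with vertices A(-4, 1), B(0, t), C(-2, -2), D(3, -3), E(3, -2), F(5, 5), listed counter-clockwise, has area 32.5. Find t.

0

Write out the shoelace sum; only the two edges meeting at B involve t:
2·Area = [((-4)·t − 0·1) + (0·(-2) − (-2)·t)] + 65
       = -2·t + 65 = 65
⇒ t = 0.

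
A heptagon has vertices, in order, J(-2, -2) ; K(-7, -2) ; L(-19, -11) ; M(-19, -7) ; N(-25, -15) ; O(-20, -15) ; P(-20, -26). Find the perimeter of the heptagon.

|JK| = √((-5)² + (0)²) = √25 = 5
|KL| = √((-12)² + (-9)²) = √225 = 15
|LM| = √((0)² + (4)²) = √16 = 4
|MN| = √((-6)² + (-8)²) = √100 = 10
|NO| = √((5)² + (0)²) = √25 = 5
|OP| = √((0)² + (-11)²) = √121 = 11
|PJ| = √((18)² + (24)²) = √900 = 30
Perimeter = 5 + 15 + 4 + 10 + 5 + 11 + 30 = 80.

80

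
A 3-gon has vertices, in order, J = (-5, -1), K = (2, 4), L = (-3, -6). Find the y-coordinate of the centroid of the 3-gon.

-1

Apply the shoelace formula. First the cross-terms c_i = x_i·y_{i+1} − x_{i+1}·y_i:
  -18, 0, -27  ⇒  2A = -45, A = -22.5.
Then Σ (y_i + y_{i+1})·c_i = 135, so ȳ = 135 / (6·(-22.5)) = -1.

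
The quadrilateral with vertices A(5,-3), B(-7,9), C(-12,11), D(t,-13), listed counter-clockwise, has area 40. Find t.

14

The doubled signed area Σ (x_i y_{i+1} − x_{i+1} y_i) is linear in t.
With t=0 it equals 276; the coefficient of t is -14 (from the two edges through D).
So -14·t + 276 = 2·40 = 80 ⇒ t = 14.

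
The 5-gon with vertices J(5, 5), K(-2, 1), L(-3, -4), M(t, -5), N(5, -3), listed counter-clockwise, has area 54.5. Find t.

3

Write out the shoelace sum; only the two edges meeting at M involve t:
2·Area = [((-3)·(-5) − t·(-4)) + (t·(-3) − 5·(-5))] + 66
       = 1·t + 106 = 109
⇒ t = 3.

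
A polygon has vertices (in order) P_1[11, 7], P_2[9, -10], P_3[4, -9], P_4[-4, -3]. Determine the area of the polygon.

Apply the shoelace (surveyor's) formula: 2A = Σ (x_i·y_{i+1} − x_{i+1}·y_i), indices taken mod 4.
Σ = (-173) + (-41) + (-48) + (5) = -257
Area = |Σ|/2 = 128.5.

128.5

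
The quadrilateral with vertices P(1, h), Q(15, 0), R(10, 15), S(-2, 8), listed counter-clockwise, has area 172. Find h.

The doubled signed area Σ (x_i y_{i+1} − x_{i+1} y_i) is linear in h.
With h=0 it equals 327; the coefficient of h is -17 (from the two edges through P).
So -17·h + 327 = 2·172 = 344 ⇒ h = -1.

-1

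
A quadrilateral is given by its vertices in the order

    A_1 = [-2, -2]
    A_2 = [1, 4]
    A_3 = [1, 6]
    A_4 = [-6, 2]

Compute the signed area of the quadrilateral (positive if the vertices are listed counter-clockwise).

25

Apply the shoelace (surveyor's) formula: 2A = Σ (x_i·y_{i+1} − x_{i+1}·y_i), indices taken mod 4.
Σ = (-6) + (2) + (38) + (16) = 50
Signed area = Σ/2 = 25 (positive ⇒ counter-clockwise traversal).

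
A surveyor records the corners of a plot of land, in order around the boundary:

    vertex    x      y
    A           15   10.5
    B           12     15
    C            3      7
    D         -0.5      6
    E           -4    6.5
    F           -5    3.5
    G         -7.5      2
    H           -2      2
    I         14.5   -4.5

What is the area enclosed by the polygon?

Σ = (99) + (39) + (21.5) + (20.75) + (18.5) + (16.25) + (-11) + (-20) + (219.75) = 403.75
Area = |Σ|/2 = 201.875.

201.875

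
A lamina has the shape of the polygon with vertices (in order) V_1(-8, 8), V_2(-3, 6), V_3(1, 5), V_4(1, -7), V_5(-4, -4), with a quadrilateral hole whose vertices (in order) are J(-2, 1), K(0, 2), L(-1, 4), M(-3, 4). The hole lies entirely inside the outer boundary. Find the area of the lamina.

71

Outer boundary:
Cross-terms: -24, -21, -12, -32, -64  ⇒  Σ = -153
Area = |Σ|/2 = 76.5.
Hole:
J→K: (-2)(2) − (0)(1) = -4
K→L: (0)(4) − (-1)(2) = 2
L→M: (-1)(4) − (-3)(4) = 8
M→J: (-3)(1) − (-2)(4) = 5
Σ = 11
Area = |Σ|/2 = 5.5.
Net area = 76.5 − 5.5 = 71.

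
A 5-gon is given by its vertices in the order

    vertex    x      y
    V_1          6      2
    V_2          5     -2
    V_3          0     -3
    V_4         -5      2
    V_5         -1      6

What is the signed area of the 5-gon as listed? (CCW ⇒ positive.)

Apply the shoelace (surveyor's) formula: 2A = Σ (x_i·y_{i+1} − x_{i+1}·y_i), indices taken mod 5.
Σ = (-22) + (-15) + (-15) + (-28) + (-38) = -118
Signed area = Σ/2 = -59 (negative ⇒ clockwise traversal).

-59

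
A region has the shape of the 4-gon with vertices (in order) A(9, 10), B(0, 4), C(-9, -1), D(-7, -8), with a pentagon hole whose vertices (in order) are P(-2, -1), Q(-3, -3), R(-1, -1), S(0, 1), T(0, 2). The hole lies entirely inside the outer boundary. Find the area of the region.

66.5

Outer boundary:
Apply the shoelace formula: 2A = Σ (x_i·y_{i+1} − x_{i+1}·y_i), indices taken mod 4.
Cross-terms: 36, 36, 65, 2  ⇒  Σ = 139
Area = |Σ|/2 = 69.5.
Hole:
Σ = (3) + (0) + (-1) + (0) + (4) = 6
Area = |Σ|/2 = 3.
Net area = 69.5 − 3 = 66.5.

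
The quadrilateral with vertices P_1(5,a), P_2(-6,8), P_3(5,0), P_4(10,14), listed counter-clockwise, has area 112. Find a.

14

The doubled signed area Σ (x_i y_{i+1} − x_{i+1} y_i) is linear in a.
With a=0 it equals 0; the coefficient of a is 16 (from the two edges through P_1).
So 16·a + 0 = 2·112 = 224 ⇒ a = 14.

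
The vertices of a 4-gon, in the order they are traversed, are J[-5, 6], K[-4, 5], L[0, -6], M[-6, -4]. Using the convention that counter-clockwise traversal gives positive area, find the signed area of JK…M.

Σ = (-1) + (24) + (-36) + (-56) = -69
Signed area = Σ/2 = -34.5 (negative ⇒ clockwise traversal).

-34.5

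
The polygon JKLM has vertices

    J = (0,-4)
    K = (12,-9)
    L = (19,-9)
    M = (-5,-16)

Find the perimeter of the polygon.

|JK| = √((12)² + (-5)²) = √169 = 13
|KL| = √((7)² + (0)²) = √49 = 7
|LM| = √((-24)² + (-7)²) = √625 = 25
|MJ| = √((5)² + (12)²) = √169 = 13
Perimeter = 13 + 7 + 25 + 13 = 58.

58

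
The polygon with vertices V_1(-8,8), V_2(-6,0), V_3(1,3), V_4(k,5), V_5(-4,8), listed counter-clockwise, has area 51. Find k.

3

Write out the shoelace sum; only the two edges meeting at V_4 involve k:
2·Area = [(1·5 − k·3) + (k·8 − (-4)·5)] + 62
       = 5·k + 87 = 102
⇒ k = 3.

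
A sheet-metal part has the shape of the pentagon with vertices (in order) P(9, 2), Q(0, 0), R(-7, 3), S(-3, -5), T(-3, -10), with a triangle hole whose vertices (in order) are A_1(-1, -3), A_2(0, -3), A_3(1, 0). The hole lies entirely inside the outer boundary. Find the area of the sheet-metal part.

Outer boundary:
Σ = (0) + (0) + (44) + (15) + (84) = 143
Area = |Σ|/2 = 71.5.
Hole:
Apply the shoelace (surveyor's) formula: 2A = Σ (x_i·y_{i+1} − x_{i+1}·y_i), indices taken mod 3.
Σ = (3) + (3) + (-3) = 3
Area = |Σ|/2 = 1.5.
Net area = 71.5 − 1.5 = 70.

70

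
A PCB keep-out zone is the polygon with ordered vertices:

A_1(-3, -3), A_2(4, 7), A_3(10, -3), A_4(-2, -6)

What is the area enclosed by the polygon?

Apply the surveyor's formula: 2A = Σ (x_i·y_{i+1} − x_{i+1}·y_i), indices taken mod 4.
A_1→A_2: (-3)(7) − (4)(-3) = -9
A_2→A_3: (4)(-3) − (10)(7) = -82
A_3→A_4: (10)(-6) − (-2)(-3) = -66
A_4→A_1: (-2)(-3) − (-3)(-6) = -12
Σ = -169
Area = |Σ|/2 = 84.5.

84.5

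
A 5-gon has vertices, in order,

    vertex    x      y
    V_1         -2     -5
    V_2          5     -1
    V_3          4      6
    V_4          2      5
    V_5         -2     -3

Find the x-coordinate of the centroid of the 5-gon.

419/231

Apply the shoelace (surveyor's) formula. First the cross-terms c_i = x_i·y_{i+1} − x_{i+1}·y_i:
  27, 34, 8, 4, 4  ⇒  2A = 77, A = 38.5.
Then Σ (x_i + x_{i+1})·c_i = 419, so x̄ = 419 / (6·38.5) = 419/231.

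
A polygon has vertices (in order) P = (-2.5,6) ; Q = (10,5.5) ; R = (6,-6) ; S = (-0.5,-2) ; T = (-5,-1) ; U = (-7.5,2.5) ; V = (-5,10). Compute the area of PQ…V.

139.375

Apply the surveyor's formula: 2A = Σ (x_i·y_{i+1} − x_{i+1}·y_i), indices taken mod 7.
Σ = (-73.75) + (-93) + (-15) + (-9.5) + (-20) + (-62.5) + (-5) = -278.75
Area = |Σ|/2 = 139.375.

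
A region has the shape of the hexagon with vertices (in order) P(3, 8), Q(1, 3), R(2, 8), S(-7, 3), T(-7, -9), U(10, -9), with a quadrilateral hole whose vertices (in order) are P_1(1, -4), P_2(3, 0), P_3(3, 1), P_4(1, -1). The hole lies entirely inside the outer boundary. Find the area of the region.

Outer boundary:
Σ = (1) + (2) + (62) + (84) + (153) + (107) = 409
Area = |Σ|/2 = 204.5.
Hole:
Apply the shoelace formula: 2A = Σ (x_i·y_{i+1} − x_{i+1}·y_i), indices taken mod 4.
Cross-terms: 12, 3, -4, -3  ⇒  Σ = 8
Area = |Σ|/2 = 4.
Net area = 204.5 − 4 = 200.5.

200.5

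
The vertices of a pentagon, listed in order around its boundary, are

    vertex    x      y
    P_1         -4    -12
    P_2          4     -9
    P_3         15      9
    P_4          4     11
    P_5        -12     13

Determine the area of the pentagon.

382

P_1→P_2: (-4)(-9) − (4)(-12) = 84
P_2→P_3: (4)(9) − (15)(-9) = 171
P_3→P_4: (15)(11) − (4)(9) = 129
P_4→P_5: (4)(13) − (-12)(11) = 184
P_5→P_1: (-12)(-12) − (-4)(13) = 196
Σ = 764
Area = |Σ|/2 = 382.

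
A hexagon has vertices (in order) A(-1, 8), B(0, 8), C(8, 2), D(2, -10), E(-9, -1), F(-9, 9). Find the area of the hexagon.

A→B: (-1)(8) − (0)(8) = -8
B→C: (0)(2) − (8)(8) = -64
C→D: (8)(-10) − (2)(2) = -84
D→E: (2)(-1) − (-9)(-10) = -92
E→F: (-9)(9) − (-9)(-1) = -90
F→A: (-9)(8) − (-1)(9) = -63
Σ = -401
Area = |Σ|/2 = 200.5.

200.5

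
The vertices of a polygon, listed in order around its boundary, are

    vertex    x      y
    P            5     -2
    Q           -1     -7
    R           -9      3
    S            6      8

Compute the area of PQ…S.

122.5

Apply the surveyor's formula: 2A = Σ (x_i·y_{i+1} − x_{i+1}·y_i), indices taken mod 4.
Cross-terms: -37, -66, -90, -52  ⇒  Σ = -245
Area = |Σ|/2 = 122.5.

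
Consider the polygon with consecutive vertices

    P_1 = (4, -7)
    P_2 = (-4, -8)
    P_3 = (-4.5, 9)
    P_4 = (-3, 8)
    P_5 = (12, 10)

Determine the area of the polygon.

195.5

Apply the shoelace (surveyor's) formula: 2A = Σ (x_i·y_{i+1} − x_{i+1}·y_i), indices taken mod 5.
Cross-terms: -60, -72, -9, -126, -124  ⇒  Σ = -391
Area = |Σ|/2 = 195.5.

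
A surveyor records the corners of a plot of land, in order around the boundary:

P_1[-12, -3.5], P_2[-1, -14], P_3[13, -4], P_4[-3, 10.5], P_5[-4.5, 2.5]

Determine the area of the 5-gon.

280.25

Σ = (164.5) + (186) + (124.5) + (39.75) + (45.75) = 560.5
Area = |Σ|/2 = 280.25.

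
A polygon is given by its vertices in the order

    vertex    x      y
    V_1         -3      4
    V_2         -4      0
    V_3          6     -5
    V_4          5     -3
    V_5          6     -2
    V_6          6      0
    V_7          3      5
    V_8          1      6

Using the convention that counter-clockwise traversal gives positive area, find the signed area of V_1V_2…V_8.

Σ = (16) + (20) + (7) + (8) + (12) + (30) + (13) + (22) = 128
Signed area = Σ/2 = 64 (positive ⇒ counter-clockwise traversal).

64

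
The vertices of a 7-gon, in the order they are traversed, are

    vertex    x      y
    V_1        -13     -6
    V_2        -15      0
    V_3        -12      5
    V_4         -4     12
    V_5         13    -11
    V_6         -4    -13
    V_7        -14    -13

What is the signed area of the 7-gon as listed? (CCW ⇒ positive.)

V_1→V_2: (-13)(0) − (-15)(-6) = -90
V_2→V_3: (-15)(5) − (-12)(0) = -75
V_3→V_4: (-12)(12) − (-4)(5) = -124
V_4→V_5: (-4)(-11) − (13)(12) = -112
V_5→V_6: (13)(-13) − (-4)(-11) = -213
V_6→V_7: (-4)(-13) − (-14)(-13) = -130
V_7→V_1: (-14)(-6) − (-13)(-13) = -85
Σ = -829
Signed area = Σ/2 = -414.5 (negative ⇒ clockwise traversal).

-414.5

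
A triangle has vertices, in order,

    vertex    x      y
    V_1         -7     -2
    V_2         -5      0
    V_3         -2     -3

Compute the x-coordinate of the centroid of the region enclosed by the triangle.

Apply the surveyor's formula. First the cross-terms c_i = x_i·y_{i+1} − x_{i+1}·y_i:
  -10, 15, -17  ⇒  2A = -12, A = -6.
Then Σ (x_i + x_{i+1})·c_i = 168, so x̄ = 168 / (6·(-6)) = -14/3.

-14/3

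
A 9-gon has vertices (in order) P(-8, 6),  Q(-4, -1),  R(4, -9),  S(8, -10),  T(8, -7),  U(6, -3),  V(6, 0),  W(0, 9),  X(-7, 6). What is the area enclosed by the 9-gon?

Σ = (32) + (40) + (32) + (24) + (18) + (18) + (54) + (63) + (6) = 287
Area = |Σ|/2 = 143.5.

143.5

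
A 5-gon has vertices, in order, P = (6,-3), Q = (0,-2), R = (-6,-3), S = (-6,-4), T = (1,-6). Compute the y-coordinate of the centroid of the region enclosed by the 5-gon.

Apply Gauss's area formula. First the cross-terms c_i = x_i·y_{i+1} − x_{i+1}·y_i:
  -12, -12, 6, 40, 33  ⇒  2A = 55, A = 27.5.
Then Σ (y_i + y_{i+1})·c_i = -619, so ȳ = -619 / (6·27.5) = -619/165.

-619/165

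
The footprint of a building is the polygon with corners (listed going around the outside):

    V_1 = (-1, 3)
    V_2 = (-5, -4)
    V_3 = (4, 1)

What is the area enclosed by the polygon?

Apply the shoelace (surveyor's) formula: 2A = Σ (x_i·y_{i+1} − x_{i+1}·y_i), indices taken mod 3.
Σ = (19) + (11) + (13) = 43
Area = |Σ|/2 = 21.5.

21.5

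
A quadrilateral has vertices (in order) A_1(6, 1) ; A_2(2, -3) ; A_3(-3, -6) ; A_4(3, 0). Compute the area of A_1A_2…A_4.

Cross-terms: -20, -21, 18, 3  ⇒  Σ = -20
Area = |Σ|/2 = 10.

10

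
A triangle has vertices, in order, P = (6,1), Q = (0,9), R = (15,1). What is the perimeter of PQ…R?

36

|PQ| = √((-6)² + (8)²) = √100 = 10
|QR| = √((15)² + (-8)²) = √289 = 17
|RP| = √((-9)² + (0)²) = √81 = 9
Perimeter = 10 + 17 + 9 = 36.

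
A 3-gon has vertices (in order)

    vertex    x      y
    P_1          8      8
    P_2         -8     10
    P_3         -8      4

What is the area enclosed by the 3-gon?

P_1→P_2: (8)(10) − (-8)(8) = 144
P_2→P_3: (-8)(4) − (-8)(10) = 48
P_3→P_1: (-8)(8) − (8)(4) = -96
Σ = 96
Area = |Σ|/2 = 48.

48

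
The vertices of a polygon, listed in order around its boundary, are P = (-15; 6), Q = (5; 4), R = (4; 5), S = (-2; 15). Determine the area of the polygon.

101

Cross-terms: -90, 9, 70, 213  ⇒  Σ = 202
Area = |Σ|/2 = 101.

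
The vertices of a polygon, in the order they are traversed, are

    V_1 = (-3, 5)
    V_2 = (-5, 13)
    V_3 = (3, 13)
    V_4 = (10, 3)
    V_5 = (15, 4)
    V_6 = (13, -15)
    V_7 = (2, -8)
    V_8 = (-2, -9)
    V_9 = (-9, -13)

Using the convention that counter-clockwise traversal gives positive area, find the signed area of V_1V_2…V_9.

-384

Apply the surveyor's formula: 2A = Σ (x_i·y_{i+1} − x_{i+1}·y_i), indices taken mod 9.
Σ = (-14) + (-104) + (-121) + (-5) + (-277) + (-74) + (-34) + (-55) + (-84) = -768
Signed area = Σ/2 = -384 (negative ⇒ clockwise traversal).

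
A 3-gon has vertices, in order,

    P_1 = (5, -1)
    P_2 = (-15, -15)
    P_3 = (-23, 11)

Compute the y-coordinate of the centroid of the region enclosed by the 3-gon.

-5/3

Apply the shoelace (surveyor's) formula. First the cross-terms c_i = x_i·y_{i+1} − x_{i+1}·y_i:
  -90, -510, -32  ⇒  2A = -632, A = -316.
Then Σ (y_i + y_{i+1})·c_i = 3160, so ȳ = 3160 / (6·(-316)) = -5/3.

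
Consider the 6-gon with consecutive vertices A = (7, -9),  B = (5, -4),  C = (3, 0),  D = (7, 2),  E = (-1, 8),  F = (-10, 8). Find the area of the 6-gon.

Apply the shoelace formula: 2A = Σ (x_i·y_{i+1} − x_{i+1}·y_i), indices taken mod 6.
Cross-terms: 17, 12, 6, 58, 72, 34  ⇒  Σ = 199
Area = |Σ|/2 = 99.5.

99.5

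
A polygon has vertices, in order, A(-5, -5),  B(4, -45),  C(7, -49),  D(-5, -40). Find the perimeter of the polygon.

96

|AB| = √((9)² + (-40)²) = √1681 = 41
|BC| = √((3)² + (-4)²) = √25 = 5
|CD| = √((-12)² + (9)²) = √225 = 15
|DA| = √((0)² + (35)²) = √1225 = 35
Perimeter = 41 + 5 + 15 + 35 = 96.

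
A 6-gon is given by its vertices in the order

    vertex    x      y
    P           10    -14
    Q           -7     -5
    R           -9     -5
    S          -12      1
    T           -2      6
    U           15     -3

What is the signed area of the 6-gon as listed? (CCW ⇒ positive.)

-280.5

Cross-terms: -148, -10, -69, -70, -84, -180  ⇒  Σ = -561
Signed area = Σ/2 = -280.5 (negative ⇒ clockwise traversal).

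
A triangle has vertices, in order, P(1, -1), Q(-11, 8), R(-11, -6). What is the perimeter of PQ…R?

42

|PQ| = √((-12)² + (9)²) = √225 = 15
|QR| = √((0)² + (-14)²) = √196 = 14
|RP| = √((12)² + (5)²) = √169 = 13
Perimeter = 15 + 14 + 13 = 42.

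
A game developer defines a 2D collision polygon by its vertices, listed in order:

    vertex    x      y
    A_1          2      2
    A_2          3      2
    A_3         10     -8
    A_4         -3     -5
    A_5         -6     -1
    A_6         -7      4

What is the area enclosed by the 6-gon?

Cross-terms: -2, -44, -74, -27, -31, -22  ⇒  Σ = -200
Area = |Σ|/2 = 100.

100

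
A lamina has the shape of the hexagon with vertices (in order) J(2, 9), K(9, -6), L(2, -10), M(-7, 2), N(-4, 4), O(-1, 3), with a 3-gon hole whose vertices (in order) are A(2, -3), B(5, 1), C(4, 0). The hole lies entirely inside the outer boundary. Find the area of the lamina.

Outer boundary:
J→K: (2)(-6) − (9)(9) = -93
K→L: (9)(-10) − (2)(-6) = -78
L→M: (2)(2) − (-7)(-10) = -66
M→N: (-7)(4) − (-4)(2) = -20
N→O: (-4)(3) − (-1)(4) = -8
O→J: (-1)(9) − (2)(3) = -15
Σ = -280
Area = |Σ|/2 = 140.
Hole:
Σ = (17) + (-4) + (-12) = 1
Area = |Σ|/2 = 0.5.
Net area = 140 − 0.5 = 139.5.

139.5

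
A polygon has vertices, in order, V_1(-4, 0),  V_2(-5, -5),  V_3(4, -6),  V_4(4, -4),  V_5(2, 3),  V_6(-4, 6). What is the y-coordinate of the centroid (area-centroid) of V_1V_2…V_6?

Apply the shoelace formula. First the cross-terms c_i = x_i·y_{i+1} − x_{i+1}·y_i:
  20, 50, 8, 20, 24, 24  ⇒  2A = 146, A = 73.
Then Σ (y_i + y_{i+1})·c_i = -390, so ȳ = -390 / (6·73) = -65/73.

-65/73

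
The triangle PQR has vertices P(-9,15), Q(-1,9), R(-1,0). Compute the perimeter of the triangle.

|PQ| = √((8)² + (-6)²) = √100 = 10
|QR| = √((0)² + (-9)²) = √81 = 9
|RP| = √((-8)² + (15)²) = √289 = 17
Perimeter = 10 + 9 + 17 = 36.

36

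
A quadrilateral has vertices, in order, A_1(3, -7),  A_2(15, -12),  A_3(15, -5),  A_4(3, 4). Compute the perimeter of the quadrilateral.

|A_1A_2| = √((12)² + (-5)²) = √169 = 13
|A_2A_3| = √((0)² + (7)²) = √49 = 7
|A_3A_4| = √((-12)² + (9)²) = √225 = 15
|A_4A_1| = √((0)² + (-11)²) = √121 = 11
Perimeter = 13 + 7 + 15 + 11 = 46.

46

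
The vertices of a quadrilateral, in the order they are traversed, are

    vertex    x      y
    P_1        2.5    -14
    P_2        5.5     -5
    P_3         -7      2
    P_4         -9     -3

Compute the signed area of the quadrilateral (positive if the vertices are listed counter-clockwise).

106.5

Σ = (64.5) + (-24) + (39) + (133.5) = 213
Signed area = Σ/2 = 106.5 (positive ⇒ counter-clockwise traversal).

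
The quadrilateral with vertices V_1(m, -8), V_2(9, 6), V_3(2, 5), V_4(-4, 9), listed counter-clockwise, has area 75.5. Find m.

8

The doubled signed area Σ (x_i y_{i+1} − x_{i+1} y_i) is linear in m.
With m=0 it equals 175; the coefficient of m is -3 (from the two edges through V_1).
So -3·m + 175 = 2·75.5 = 151 ⇒ m = 8.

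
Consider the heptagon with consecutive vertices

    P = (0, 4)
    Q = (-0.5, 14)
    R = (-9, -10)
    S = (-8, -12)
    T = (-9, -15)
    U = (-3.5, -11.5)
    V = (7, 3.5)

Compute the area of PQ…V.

Apply the shoelace (surveyor's) formula: 2A = Σ (x_i·y_{i+1} − x_{i+1}·y_i), indices taken mod 7.
P→Q: (0)(14) − (-0.5)(4) = 2
Q→R: (-0.5)(-10) − (-9)(14) = 131
R→S: (-9)(-12) − (-8)(-10) = 28
S→T: (-8)(-15) − (-9)(-12) = 12
T→U: (-9)(-11.5) − (-3.5)(-15) = 51
U→V: (-3.5)(3.5) − (7)(-11.5) = 68.25
V→P: (7)(4) − (0)(3.5) = 28
Σ = 320.25
Area = |Σ|/2 = 160.125.

160.125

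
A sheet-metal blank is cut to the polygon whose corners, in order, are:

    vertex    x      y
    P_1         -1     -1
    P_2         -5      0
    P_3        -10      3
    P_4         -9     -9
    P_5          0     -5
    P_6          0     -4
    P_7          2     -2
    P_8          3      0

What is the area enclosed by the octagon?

Apply the shoelace formula: 2A = Σ (x_i·y_{i+1} − x_{i+1}·y_i), indices taken mod 8.
Σ = (-5) + (-15) + (117) + (45) + (0) + (8) + (6) + (-3) = 153
Area = |Σ|/2 = 76.5.

76.5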